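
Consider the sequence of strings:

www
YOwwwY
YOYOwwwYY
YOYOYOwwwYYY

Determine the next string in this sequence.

Every step adds YO to the front and Y to the end of the previous string.
Applying this once more to YOYOYOwwwYYY:

YOYOYOYOwwwYYYY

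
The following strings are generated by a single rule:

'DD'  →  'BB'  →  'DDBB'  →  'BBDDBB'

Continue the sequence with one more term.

DDBBBBDDBB

Each term (from the third on) is the two preceding terms concatenated in order: term 3 = DD·BB = DDBB.
Continuing: DDBB · BBDDBB gives term 5.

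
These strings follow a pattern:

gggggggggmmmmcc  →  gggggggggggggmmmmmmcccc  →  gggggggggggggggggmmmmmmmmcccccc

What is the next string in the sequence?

Reading off run lengths: g runs 9, 13, 17; m runs 4, 6, 8; c runs 2, 4, 6 — each is linear in n, where the shown terms are n = 2, 3, 4.
Setting n = 5 gives 21, 10, 8 characters in each block.

gggggggggggggggggggggmmmmmmmmmmcccccccc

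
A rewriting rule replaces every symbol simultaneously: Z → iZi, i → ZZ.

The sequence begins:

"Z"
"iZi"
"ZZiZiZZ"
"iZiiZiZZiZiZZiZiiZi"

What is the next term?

ZZiZiZZZZiZiZZiZiiZiZZiZiZZiZiiZiZZiZiZZZZiZiZZ

φ(iZiiZiZZiZiZZiZiiZi) expands symbol-by-symbol to ZZ iZi ZZ ZZ iZi ZZ iZi iZi ZZ iZi ZZ iZi iZi ZZ iZi ZZ ZZ iZi ZZ; joining the 19 pieces gives the next term.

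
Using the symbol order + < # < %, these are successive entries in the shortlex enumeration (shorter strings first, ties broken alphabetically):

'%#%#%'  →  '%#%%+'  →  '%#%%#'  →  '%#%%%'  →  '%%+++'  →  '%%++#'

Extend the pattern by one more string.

%%++%

The successor of %%++# increments the rightmost position that isn't already % and resets every position after it to +.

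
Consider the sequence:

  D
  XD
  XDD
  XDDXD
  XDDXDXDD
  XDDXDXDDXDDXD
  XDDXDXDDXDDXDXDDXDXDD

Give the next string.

This is a Fibonacci-style word recurrence s(k) = s(k−1)·s(k−2): e.g. XD·D = XDD.
So term 8 is XDDXDXDDXDDXDXDDXDXDD·XDDXDXDDXDDXD.

XDDXDXDDXDDXDXDDXDXDDXDDXDXDDXDDXD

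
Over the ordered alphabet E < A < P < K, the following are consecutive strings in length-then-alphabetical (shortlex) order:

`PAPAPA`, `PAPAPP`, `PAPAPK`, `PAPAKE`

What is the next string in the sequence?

The successor of PAPAKE increments the rightmost position that isn't already K and resets every position after it to E.

PAPAKA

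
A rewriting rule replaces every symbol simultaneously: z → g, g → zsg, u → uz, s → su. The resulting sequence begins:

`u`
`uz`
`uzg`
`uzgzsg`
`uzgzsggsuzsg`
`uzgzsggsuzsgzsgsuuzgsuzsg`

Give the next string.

Applying the rule to each of the 25 symbols of uzgzsggsuzsgzsgsuuzgsuzsg gives the pieces uz g zsg g su zsg zsg su uz g su zsg g su zsg su uz uz g zsg su uz g su zsg, which concatenate to the answer.

uzgzsggsuzsgzsgsuuzgsuzsggsuzsgsuuzuzgzsgsuuzgsuzsg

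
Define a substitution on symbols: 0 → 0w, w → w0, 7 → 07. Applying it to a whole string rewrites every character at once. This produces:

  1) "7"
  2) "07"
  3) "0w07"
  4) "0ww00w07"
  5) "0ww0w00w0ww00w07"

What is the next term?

Rewriting the 16 symbols of 0ww0w00w0ww00w07 one by one yields 0w w0 w0 0w w0 0w 0w w0 0w w0 w0 0w 0w w0 0w 07; concatenated:

0ww0w00ww00w0ww00ww0w00w0ww00w07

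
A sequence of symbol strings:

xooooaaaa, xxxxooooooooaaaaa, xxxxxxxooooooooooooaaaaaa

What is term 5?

Reading off run lengths: x runs 1, 4, 7; o runs 4, 8, 12; a runs 4, 5, 6 — each is linear in n (n = 1, 2, …).
For term 5, n = 5, so the run lengths are 13, 20, 8.

xxxxxxxxxxxxxooooooooooooooooooooaaaaaaaa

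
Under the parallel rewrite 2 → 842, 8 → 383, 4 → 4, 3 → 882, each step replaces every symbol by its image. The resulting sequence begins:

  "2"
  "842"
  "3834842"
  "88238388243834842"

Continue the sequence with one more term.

φ(88238388243834842) expands symbol-by-symbol to 383 383 842 882 383 882 383 383 842 4 882 383 882 4 383 4 842; joining the 17 pieces gives the next term.

383383842882383882383383842488238388243834842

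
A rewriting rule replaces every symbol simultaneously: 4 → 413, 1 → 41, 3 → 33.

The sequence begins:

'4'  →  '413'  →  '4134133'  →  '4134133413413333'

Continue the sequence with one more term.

Rewriting the 16 symbols of 4134133413413333 one by one yields 413 41 33 413 41 33 33 413 41 33 413 41 33 33 33 33; concatenated:

413413341341333341341334134133333333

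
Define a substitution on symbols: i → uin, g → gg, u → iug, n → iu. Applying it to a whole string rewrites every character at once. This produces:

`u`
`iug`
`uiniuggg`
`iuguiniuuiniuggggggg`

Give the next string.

Rewriting the 20 symbols of iuguiniuuiniuggggggg one by one yields uin iug gg iug uin iu uin iug iug uin iu uin iug gg gg gg gg gg gg gg; concatenated:

uiniugggiuguiniuuiniugiuguiniuuiniuggggggggggggggg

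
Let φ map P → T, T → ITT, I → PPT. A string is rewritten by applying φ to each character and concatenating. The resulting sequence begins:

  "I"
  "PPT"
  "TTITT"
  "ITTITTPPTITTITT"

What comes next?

φ(ITTITTPPTITTITT) expands symbol-by-symbol to PPT ITT ITT PPT ITT ITT T T ITT PPT ITT ITT PPT ITT ITT; joining the 15 pieces gives the next term.

PPTITTITTPPTITTITTTTITTPPTITTITTPPTITTITT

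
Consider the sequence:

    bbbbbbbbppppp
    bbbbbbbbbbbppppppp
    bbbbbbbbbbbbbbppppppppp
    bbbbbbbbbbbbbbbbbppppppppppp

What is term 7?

bbbbbbbbbbbbbbbbbbbbbbbbbbppppppppppppppppp

Each string has the form b^{3n+2} p^{2n+1}, where the shown terms are n = 2, 3, 4, 5.
For term 7, n = 8, so the run lengths are 26, 17.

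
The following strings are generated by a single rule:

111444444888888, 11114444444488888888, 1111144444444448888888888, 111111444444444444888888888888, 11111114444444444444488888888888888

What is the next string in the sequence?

Term n consists of n 1's, followed by 2n 4's, followed by 2n 8's, where the shown terms are n = 3, 4, 5, 6, 7.
For the next term, n = 8, so the run lengths are 8, 16, 16.

1111111144444444444444448888888888888888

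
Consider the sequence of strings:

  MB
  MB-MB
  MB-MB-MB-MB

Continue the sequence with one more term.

MB-MB-MB-MB-MB-MB-MB-MB

Each string is two copies of the previous one joined by '-'.
So the next term is two copies of MB-MB-MB-MB with '-' between the halves.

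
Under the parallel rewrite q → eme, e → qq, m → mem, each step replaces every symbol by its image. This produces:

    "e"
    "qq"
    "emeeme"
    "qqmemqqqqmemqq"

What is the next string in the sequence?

φ(qqmemqqqqmemqq) expands symbol-by-symbol to eme eme mem qq mem eme eme eme eme mem qq mem eme eme; joining the 14 pieces gives the next term.

emeemememqqmememeemeemeemememqqmememeeme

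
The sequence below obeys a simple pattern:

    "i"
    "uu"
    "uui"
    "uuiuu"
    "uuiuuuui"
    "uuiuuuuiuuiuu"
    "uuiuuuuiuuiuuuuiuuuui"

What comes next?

uuiuuuuiuuiuuuuiuuuuiuuiuuuuiuuiuu

This is a Fibonacci-style word recurrence s(k) = s(k−1)·s(k−2): e.g. uu·i = uui.
The next term joins uuiuuuuiuuiuuuuiuuuui and uuiuuuuiuuiuu.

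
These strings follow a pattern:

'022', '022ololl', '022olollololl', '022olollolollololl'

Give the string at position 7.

Every step adds ololl to the end: s(k+1) = s(k)·ololl.
From 022olollolollololl, 3 further steps: 022olollolollololl → 022olollolollolollololl → 022olollolollolollolollololl → (answer).

022olollolollolollolollolollololl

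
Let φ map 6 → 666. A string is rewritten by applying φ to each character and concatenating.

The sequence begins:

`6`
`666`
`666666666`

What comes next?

666666666666666666666666666

Rewriting each symbol of 666666666: 6→666, 6→666, 6→666, 6→666, 6→666, 6→666, 6→666, 6→666, 6→666, which concatenates to 666 666 666 666 666 666 666 666 666.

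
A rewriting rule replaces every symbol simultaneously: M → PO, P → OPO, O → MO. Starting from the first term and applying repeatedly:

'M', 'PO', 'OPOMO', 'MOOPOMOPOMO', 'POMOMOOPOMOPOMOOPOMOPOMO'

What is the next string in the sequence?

φ(POMOMOOPOMOPOMOOPOMOPOMO) expands symbol-by-symbol to OPO MO PO MO PO MO MO OPO MO PO MO OPO MO PO MO MO OPO MO PO MO OPO MO PO MO; joining the 24 pieces gives the next term.

OPOMOPOMOPOMOMOOPOMOPOMOOPOMOPOMOMOOPOMOPOMOOPOMOPOMO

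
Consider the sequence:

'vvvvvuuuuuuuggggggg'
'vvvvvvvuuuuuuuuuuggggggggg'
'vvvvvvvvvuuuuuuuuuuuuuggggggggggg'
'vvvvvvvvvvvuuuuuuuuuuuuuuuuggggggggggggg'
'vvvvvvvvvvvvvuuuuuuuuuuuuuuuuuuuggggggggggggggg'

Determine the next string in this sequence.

vvvvvvvvvvvvvvvuuuuuuuuuuuuuuuuuuuuuuggggggggggggggggg

The n-th term is 2n-1 v's then 3n-2 u's then 2n+1 g's, where the shown terms are n = 3, 4, 5, 6, 7.
At n = 8 the blocks have lengths 15, 22, 17.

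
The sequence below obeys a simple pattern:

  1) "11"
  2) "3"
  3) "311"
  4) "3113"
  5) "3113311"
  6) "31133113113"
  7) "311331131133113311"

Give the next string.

From term 3 onward, concatenate the last term with the second-to-last: 3·11 = 311, 311·3 = 3113, …
The next term joins 311331131133113311 and 31133113113.

31133113113311331131133113113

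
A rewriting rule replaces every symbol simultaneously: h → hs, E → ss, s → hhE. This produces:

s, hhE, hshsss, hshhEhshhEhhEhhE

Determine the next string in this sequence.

Replace each of the 16 characters of hshhEhshhEhhEhhE in place — hs hhE hs hs ss hs hhE hs hs ss hs hs ss hs hs ss — and concatenate.

hshhEhshssshshhEhshssshshssshshsss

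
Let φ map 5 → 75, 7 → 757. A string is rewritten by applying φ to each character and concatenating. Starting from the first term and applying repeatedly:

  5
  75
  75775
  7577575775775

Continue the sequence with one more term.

7577575775775757757577577575775775

φ(7577575775775) expands symbol-by-symbol to 757 75 757 757 75 757 75 757 757 75 757 757 75; joining the 13 pieces gives the next term.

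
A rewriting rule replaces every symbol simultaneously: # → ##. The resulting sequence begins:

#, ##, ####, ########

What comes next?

################

Rewriting each symbol of ########: #→##, #→##, #→##, #→##, #→##, #→##, #→##, #→##, which concatenates to ## ## ## ## ## ## ## ##.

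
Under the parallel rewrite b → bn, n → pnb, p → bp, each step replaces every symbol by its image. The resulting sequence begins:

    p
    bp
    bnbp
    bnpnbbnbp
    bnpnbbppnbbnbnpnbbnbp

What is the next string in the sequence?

Applying the rule to each of the 21 symbols of bnpnbbppnbbnbnpnbbnbp gives the pieces bn pnb bp pnb bn bn bp bp pnb bn bn pnb bn pnb bp pnb bn bn pnb bn bp, which concatenate to the answer.

bnpnbbppnbbnbnbpbppnbbnbnpnbbnpnbbppnbbnbnpnbbnbp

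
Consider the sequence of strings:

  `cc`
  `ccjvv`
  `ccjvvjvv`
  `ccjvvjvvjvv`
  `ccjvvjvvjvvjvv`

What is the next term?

The strings grow by a fixed suffix jvv each time.
One more step from ccjvvjvvjvvjvv gives the answer.

ccjvvjvvjvvjvvjvv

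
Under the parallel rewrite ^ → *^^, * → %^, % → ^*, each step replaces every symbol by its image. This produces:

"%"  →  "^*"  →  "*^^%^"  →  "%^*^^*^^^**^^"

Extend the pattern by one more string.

^**^^%^*^^*^^%^*^^*^^*^^%^%^*^^*^^

Applying the rule to each of the 13 symbols of %^*^^*^^^**^^ gives the pieces ^* *^^ %^ *^^ *^^ %^ *^^ *^^ *^^ %^ %^ *^^ *^^, which concatenate to the answer.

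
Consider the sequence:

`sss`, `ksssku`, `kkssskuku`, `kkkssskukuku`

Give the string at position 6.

Each term wraps the previous one in k on the left and ku on the right.
From kkkssskukuku, 2 further steps: kkkssskukuku → kkkkssskukukuku → (answer).

kkkkkssskukukukuku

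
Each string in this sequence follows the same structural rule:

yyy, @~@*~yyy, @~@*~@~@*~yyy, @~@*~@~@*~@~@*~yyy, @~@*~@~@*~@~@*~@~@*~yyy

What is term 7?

@~@*~@~@*~@~@*~@~@*~@~@*~@~@*~yyy

Each term is the previous one with @~@*~ prepended.
From @~@*~@~@*~@~@*~@~@*~yyy, 2 further steps: @~@*~@~@*~@~@*~@~@*~yyy → @~@*~@~@*~@~@*~@~@*~@~@*~yyy → (answer).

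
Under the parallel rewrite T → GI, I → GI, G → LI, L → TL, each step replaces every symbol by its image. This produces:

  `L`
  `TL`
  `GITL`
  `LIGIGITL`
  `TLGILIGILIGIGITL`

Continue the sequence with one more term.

Rewriting the 16 symbols of TLGILIGILIGIGITL one by one yields GI TL LI GI TL GI LI GI TL GI LI GI LI GI GI TL; concatenated:

GITLLIGITLGILIGITLGILIGILIGIGITL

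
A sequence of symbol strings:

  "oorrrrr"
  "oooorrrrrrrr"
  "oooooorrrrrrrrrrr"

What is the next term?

The n-th term is 2n o's then 3n+2 r's (n = 1, 2, …).
At n = 4 the blocks have lengths 8, 14.

oooooooorrrrrrrrrrrrrr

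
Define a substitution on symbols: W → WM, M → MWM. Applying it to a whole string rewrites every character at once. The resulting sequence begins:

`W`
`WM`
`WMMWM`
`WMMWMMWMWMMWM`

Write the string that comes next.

Replace each of the 13 characters of WMMWMMWMWMMWM in place — WM MWM MWM WM MWM MWM WM MWM WM MWM MWM WM MWM — and concatenate.

WMMWMMWMWMMWMMWMWMMWMWMMWMMWMWMMWM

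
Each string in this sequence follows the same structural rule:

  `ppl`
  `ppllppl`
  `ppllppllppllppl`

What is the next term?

ppllppllppllppllppllppllppllppl

Every step duplicates the string with 'l' between the halves.
So the next term is two copies of ppllppllppllppl with 'l' between the halves.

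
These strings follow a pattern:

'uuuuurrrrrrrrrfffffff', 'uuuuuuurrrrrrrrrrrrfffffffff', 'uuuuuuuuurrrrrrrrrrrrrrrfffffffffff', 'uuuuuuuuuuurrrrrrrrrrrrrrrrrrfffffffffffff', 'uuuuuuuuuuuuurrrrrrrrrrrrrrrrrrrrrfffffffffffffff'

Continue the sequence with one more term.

uuuuuuuuuuuuuuurrrrrrrrrrrrrrrrrrrrrrrrfffffffffffffffff

Reading off run lengths: u runs 5, 7, 9, 11, 13; r runs 9, 12, 15, 18, 21; f runs 7, 9, 11, 13, 15 — each is linear in n, where the shown terms are n = 2, 3, 4, 5, 6.
For the next term, n = 7, so the run lengths are 15, 24, 17.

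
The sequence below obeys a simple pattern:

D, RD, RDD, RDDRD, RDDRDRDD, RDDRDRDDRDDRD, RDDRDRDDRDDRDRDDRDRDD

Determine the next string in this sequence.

RDDRDRDDRDDRDRDDRDRDDRDDRDRDDRDDRD

This is a Fibonacci-style word recurrence s(k) = s(k−1)·s(k−2): e.g. RD·D = RDD.
The next term joins RDDRDRDDRDDRDRDDRDRDD and RDDRDRDDRDDRD.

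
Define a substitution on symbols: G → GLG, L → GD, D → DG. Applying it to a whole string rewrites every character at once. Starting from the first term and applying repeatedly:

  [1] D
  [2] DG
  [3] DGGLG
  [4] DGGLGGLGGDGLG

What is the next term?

Replace each of the 13 characters of DGGLGGLGGDGLG in place — DG GLG GLG GD GLG GLG GD GLG GLG DG GLG GD GLG — and concatenate.

DGGLGGLGGDGLGGLGGDGLGGLGDGGLGGDGLG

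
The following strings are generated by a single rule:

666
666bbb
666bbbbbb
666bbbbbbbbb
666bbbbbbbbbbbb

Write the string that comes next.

666bbbbbbbbbbbbbbb

Every step adds bbb to the end: s(k+1) = s(k)·bbb.
So the next term is 666bbbbbbbbbbbb·bbb.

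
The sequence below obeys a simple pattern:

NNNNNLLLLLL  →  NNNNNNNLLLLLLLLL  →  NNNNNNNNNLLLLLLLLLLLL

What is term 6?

NNNNNNNNNNNNNNNLLLLLLLLLLLLLLLLLLLLL

Reading off run lengths: N runs 5, 7, 9; L runs 6, 9, 12 — each is linear in n, where the shown terms are n = 2, 3, 4.
Setting n = 7 gives 15, 21 characters in each block.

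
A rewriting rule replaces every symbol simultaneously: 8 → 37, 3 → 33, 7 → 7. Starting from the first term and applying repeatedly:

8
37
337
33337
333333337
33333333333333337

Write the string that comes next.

φ(33333333333333337) expands symbol-by-symbol to 33 33 33 33 33 33 33 33 33 33 33 33 33 33 33 33 7; joining the 17 pieces gives the next term.

333333333333333333333333333333337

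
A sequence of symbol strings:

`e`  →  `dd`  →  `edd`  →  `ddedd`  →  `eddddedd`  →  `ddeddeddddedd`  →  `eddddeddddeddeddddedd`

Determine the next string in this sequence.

ddeddeddddeddeddddeddddeddeddddedd

Each term (from the third on) is the two preceding terms concatenated in order: term 3 = e·dd = edd.
Continuing: ddeddeddddedd · eddddeddddeddeddddedd gives term 8.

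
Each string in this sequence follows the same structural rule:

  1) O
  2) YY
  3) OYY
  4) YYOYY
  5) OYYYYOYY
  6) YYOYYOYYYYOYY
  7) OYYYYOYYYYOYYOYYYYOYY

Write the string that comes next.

This is a Fibonacci-style word recurrence s(k) = s(k−2)·s(k−1): e.g. O·YY = OYY.
So term 8 is YYOYYOYYYYOYY·OYYYYOYYYYOYYOYYYYOYY.

YYOYYOYYYYOYYOYYYYOYYYYOYYOYYYYOYY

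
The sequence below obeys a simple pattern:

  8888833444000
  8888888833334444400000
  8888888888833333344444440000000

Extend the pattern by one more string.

8888888888888833333333444444444000000000

Each string has the form 8^{3n+2} 3^{2n} 4^{2n+1} 0^{2n+1} (n = 1, 2, …).
At n = 4 the blocks have lengths 14, 8, 9, 9.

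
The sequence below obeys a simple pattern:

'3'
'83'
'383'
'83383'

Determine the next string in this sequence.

Each term (from the third on) is the two preceding terms concatenated in order: term 3 = 3·83 = 383.
Continuing: 383 · 83383 gives term 5.

38383383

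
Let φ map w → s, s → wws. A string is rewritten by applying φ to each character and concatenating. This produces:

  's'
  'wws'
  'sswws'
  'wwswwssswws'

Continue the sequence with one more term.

sswwssswwswwswwssswws

Apply φ to wwswwssswws symbol by symbol: w→s, w→s, s→wws, w→s, w→s, s→wws, s→wws, s→wws, w→s, w→s, s→wws; joined: s s wws s s wws wws wws s s wws.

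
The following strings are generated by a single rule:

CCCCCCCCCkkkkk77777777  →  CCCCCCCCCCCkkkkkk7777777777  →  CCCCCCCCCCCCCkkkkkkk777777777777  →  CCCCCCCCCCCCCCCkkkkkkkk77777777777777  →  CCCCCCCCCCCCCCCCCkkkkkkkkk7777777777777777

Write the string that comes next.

Each string has the form C^{2n+3} k^{n+2} 7^{2n+2}, where the shown terms are n = 3, 4, 5, 6, 7.
At n = 8 the blocks have lengths 19, 10, 18.

CCCCCCCCCCCCCCCCCCCkkkkkkkkkk777777777777777777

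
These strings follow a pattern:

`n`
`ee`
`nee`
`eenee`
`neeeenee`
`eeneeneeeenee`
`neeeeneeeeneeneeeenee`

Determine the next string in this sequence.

Each term (from the third on) is the two preceding terms concatenated in order: term 3 = n·ee = nee.
So term 8 is eeneeneeeenee·neeeeneeeeneeneeeenee.

eeneeneeeeneeneeeeneeeeneeneeeenee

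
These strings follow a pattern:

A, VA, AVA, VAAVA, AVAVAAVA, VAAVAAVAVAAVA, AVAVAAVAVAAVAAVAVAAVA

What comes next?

VAAVAAVAVAAVAAVAVAAVAVAAVAAVAVAAVA

Each term (from the third on) is the two preceding terms concatenated in order: term 3 = A·VA = AVA.
The next term joins VAAVAAVAVAAVA and AVAVAAVAVAAVAAVAVAAVA.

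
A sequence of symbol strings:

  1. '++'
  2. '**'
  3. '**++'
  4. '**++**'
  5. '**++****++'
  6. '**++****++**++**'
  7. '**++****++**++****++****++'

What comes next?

**++****++**++****++****++**++****++**++**

From term 3 onward, concatenate the last term with the second-to-last: **·++ = **++, **++·** = **++**, …
The next term joins **++****++**++****++****++ and **++****++**++**.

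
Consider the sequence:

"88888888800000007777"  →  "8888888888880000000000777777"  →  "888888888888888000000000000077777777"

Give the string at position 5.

The n-th term is 3n+3 8's then 3n+1 0's then 2n 7's, where the shown terms are n = 2, 3, 4.
At n = 6 the blocks have lengths 21, 19, 12.

8888888888888888888880000000000000000000777777777777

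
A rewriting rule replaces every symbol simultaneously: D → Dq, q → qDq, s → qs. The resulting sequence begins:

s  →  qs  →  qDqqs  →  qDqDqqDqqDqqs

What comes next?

qDqDqqDqDqqDqqDqDqqDqqDqDqqDqqDqqs

Applying the rule to each of the 13 symbols of qDqDqqDqqDqqs gives the pieces qDq Dq qDq Dq qDq qDq Dq qDq qDq Dq qDq qDq qs, which concatenate to the answer.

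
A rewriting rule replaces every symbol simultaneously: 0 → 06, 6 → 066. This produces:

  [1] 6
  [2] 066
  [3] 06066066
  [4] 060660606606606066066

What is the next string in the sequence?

Applying the rule to each of the 21 symbols of 060660606606606066066 gives the pieces 06 066 06 066 066 06 066 06 066 066 06 066 066 06 066 06 066 066 06 066 066, which concatenate to the answer.

0606606066066060660606606606066066060660606606606066066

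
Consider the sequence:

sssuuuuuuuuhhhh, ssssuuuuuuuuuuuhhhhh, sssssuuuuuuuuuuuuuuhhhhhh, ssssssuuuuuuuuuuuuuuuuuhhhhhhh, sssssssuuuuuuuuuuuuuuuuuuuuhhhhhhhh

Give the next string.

The n-th term is n+1 s's then 3n+2 u's then n+2 h's, where the shown terms are n = 2, 3, 4, 5, 6.
At n = 7 the blocks have lengths 8, 23, 9.

ssssssssuuuuuuuuuuuuuuuuuuuuuuuhhhhhhhhh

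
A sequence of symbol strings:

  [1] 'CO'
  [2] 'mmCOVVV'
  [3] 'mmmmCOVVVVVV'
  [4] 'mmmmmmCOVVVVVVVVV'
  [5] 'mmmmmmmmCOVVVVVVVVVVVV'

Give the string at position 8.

s(k+1) = mm·s(k)·VVV, so each term gains mm as a prefix and VVV as a suffix.
From mmmmmmmmCOVVVVVVVVVVVV, 3 further steps: mmmmmmmmCOVVVVVVVVVVVV → mmmmmmmmmmCOVVVVVVVVVVVVVVV → mmmmmmmmmmmmCOVVVVVVVVVVVVVVVVVV → (answer).

mmmmmmmmmmmmmmCOVVVVVVVVVVVVVVVVVVVVV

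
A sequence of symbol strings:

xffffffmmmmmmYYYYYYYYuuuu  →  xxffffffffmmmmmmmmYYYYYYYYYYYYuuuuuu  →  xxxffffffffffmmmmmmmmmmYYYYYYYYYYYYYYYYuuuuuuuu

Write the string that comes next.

Each string has the form x^{n-1} f^{2n+2} m^{2n+2} Y^{4n} u^{2n}, where the shown terms are n = 2, 3, 4.
At n = 5 the blocks have lengths 4, 12, 12, 20, 10.

xxxxffffffffffffmmmmmmmmmmmmYYYYYYYYYYYYYYYYYYYYuuuuuuuuuu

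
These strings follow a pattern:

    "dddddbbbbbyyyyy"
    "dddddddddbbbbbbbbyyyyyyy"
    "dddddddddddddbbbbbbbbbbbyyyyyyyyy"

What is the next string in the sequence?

The n-th term is 4n+1 d's then 3n+2 b's then 2n+3 y's (n = 1, 2, …).
For the next term, n = 4, so the run lengths are 17, 14, 11.

dddddddddddddddddbbbbbbbbbbbbbbyyyyyyyyyyy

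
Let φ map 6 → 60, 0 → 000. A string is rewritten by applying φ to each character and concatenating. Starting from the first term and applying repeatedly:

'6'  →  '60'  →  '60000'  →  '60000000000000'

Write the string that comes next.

Rewriting the 14 symbols of 60000000000000 one by one yields 60 000 000 000 000 000 000 000 000 000 000 000 000 000; concatenated:

60000000000000000000000000000000000000000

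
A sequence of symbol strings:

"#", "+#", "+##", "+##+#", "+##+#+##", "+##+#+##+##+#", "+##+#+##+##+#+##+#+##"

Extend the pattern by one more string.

+##+#+##+##+#+##+#+##+##+#+##+##+#

This is a Fibonacci-style word recurrence s(k) = s(k−1)·s(k−2): e.g. +#·# = +##.
Continuing: +##+#+##+##+#+##+#+## · +##+#+##+##+# gives term 8.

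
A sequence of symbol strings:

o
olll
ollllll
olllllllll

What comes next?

Every step adds lll to the end: s(k+1) = s(k)·lll.
So the next term is olllllllll·lll.

ollllllllllll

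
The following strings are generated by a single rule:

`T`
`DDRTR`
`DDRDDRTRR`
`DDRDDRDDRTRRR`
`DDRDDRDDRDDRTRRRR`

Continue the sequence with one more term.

s(k+1) = DDR·s(k)·R, so each term gains DDR as a prefix and R as a suffix.
Applying this once more to DDRDDRDDRDDRTRRRR:

DDRDDRDDRDDRDDRTRRRRR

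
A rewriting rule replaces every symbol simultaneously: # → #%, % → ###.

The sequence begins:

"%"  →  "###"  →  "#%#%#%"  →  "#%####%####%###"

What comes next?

#%####%#%#%#%####%#%#%#%####%#%#%

Applying the rule to each of the 15 symbols of #%####%####%### gives the pieces #% ### #% #% #% #% ### #% #% #% #% ### #% #% #%, which concatenate to the answer.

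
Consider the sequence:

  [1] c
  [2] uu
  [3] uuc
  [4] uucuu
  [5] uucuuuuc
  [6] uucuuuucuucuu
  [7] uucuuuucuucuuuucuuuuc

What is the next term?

uucuuuucuucuuuucuuuucuucuuuucuucuu

This is a Fibonacci-style word recurrence s(k) = s(k−1)·s(k−2): e.g. uu·c = uuc.
The next term joins uucuuuucuucuuuucuuuuc and uucuuuucuucuu.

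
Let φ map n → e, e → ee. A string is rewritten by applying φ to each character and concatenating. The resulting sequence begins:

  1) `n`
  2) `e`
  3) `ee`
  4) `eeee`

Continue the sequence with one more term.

Rewriting each symbol of eeee: e→ee, e→ee, e→ee, e→ee, which concatenates to ee ee ee ee.

eeeeeeee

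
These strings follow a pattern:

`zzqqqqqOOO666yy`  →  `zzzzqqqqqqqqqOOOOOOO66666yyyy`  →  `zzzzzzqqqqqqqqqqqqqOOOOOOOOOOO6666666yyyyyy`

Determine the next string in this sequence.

Each string has the form z^{2n} q^{4n+1} O^{4n-1} 6^{2n+1} y^{2n} (n = 1, 2, …).
At n = 4 the blocks have lengths 8, 17, 15, 9, 8.

zzzzzzzzqqqqqqqqqqqqqqqqqOOOOOOOOOOOOOOO666666666yyyyyyyy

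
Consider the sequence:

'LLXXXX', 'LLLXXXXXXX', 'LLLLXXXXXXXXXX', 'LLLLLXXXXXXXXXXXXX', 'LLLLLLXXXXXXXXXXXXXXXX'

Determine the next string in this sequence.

Each string has the form L^{n+1} X^{3n+1} (n = 1, 2, …).
Setting n = 6 gives 7, 19 characters in each block.

LLLLLLLXXXXXXXXXXXXXXXXXXX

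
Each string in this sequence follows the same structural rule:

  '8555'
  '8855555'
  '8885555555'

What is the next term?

Term n consists of n-1 8's, followed by 2n-1 5's, where the shown terms are n = 2, 3, 4.
At n = 5 the blocks have lengths 4, 9.

8888555555555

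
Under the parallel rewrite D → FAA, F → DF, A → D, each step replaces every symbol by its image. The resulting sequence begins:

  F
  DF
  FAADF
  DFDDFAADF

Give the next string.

FAADFFAAFAADFDDFAADF

Rewriting each symbol of DFDDFAADF: D→FAA, F→DF, D→FAA, D→FAA, F→DF, A→D, A→D, D→FAA, F→DF, which concatenates to FAA DF FAA FAA DF D D FAA DF.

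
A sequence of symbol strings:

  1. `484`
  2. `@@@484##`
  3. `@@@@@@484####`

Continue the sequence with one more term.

@@@@@@@@@484######

s(k+1) = @@@·s(k)·##, so each term gains @@@ as a prefix and ## as a suffix.
So the next term is @@@·@@@@@@484####·##.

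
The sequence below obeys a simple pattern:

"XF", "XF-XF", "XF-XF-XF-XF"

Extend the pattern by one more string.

Every step duplicates the string with '-' between the halves.
So the next term is two copies of XF-XF-XF-XF with '-' between the halves.

XF-XF-XF-XF-XF-XF-XF-XF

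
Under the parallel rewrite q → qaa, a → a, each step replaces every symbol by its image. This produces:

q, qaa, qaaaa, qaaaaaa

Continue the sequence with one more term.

Expanding qaaaaaa: q→qaa, a→a, a→a, a→a, a→a, a→a, a→a. Concatenated: qaa a a a a a a.

qaaaaaaaa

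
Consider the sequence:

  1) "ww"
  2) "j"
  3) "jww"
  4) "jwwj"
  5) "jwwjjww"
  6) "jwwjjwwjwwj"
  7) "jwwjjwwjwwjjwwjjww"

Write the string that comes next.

jwwjjwwjwwjjwwjjwwjwwjjwwjwwj

Each term (from the third on) is the previous term followed by the one before it: term 3 = j·ww = jww.
So term 8 is jwwjjwwjwwjjwwjjww·jwwjjwwjwwj.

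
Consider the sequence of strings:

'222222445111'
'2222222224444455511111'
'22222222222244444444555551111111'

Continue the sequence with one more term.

222222222222222444444444445555555111111111

Reading off run lengths: 2 runs 6, 9, 12; 4 runs 2, 5, 8; 5 runs 1, 3, 5; 1 runs 3, 5, 7 — each is linear in n (n = 1, 2, …).
At n = 4 the blocks have lengths 15, 11, 7, 9.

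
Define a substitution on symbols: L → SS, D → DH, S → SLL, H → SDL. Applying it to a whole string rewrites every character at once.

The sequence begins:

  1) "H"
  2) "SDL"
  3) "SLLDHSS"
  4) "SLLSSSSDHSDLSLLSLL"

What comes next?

SLLSSSSSLLSLLSLLSLLDHSDLSLLDHSSSLLSSSSSLLSSSS

φ(SLLSSSSDHSDLSLLSLL) expands symbol-by-symbol to SLL SS SS SLL SLL SLL SLL DH SDL SLL DH SS SLL SS SS SLL SS SS; joining the 18 pieces gives the next term.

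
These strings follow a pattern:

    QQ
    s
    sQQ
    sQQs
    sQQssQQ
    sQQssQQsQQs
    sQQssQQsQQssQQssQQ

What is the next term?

From term 3 onward, concatenate the last term with the second-to-last: s·QQ = sQQ, sQQ·s = sQQs, …
So term 8 is sQQssQQsQQssQQssQQ·sQQssQQsQQs.

sQQssQQsQQssQQssQQsQQssQQsQQs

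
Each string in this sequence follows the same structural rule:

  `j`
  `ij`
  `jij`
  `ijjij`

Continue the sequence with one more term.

jijijjij

From term 3 onward, concatenate the second-to-last term with the last: j·ij = jij, ij·jij = ijjij, …
Continuing: jij · ijjij gives term 5.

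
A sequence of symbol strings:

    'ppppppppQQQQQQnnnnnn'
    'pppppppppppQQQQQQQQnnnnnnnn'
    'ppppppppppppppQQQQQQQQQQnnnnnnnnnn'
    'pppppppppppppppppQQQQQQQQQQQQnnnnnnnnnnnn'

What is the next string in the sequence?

Term n consists of 3n+2 p's, followed by 2n+2 Q's, followed by 2n+2 n's, where the shown terms are n = 2, 3, 4, 5.
Setting n = 6 gives 20, 14, 14 characters in each block.

ppppppppppppppppppppQQQQQQQQQQQQQQnnnnnnnnnnnnnn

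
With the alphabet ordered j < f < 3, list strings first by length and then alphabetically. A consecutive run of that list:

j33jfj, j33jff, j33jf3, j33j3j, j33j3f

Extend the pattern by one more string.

j33j33

Find the rightmost character of j33j3f below 3, bump it to the next letter, and reset everything to its right to j.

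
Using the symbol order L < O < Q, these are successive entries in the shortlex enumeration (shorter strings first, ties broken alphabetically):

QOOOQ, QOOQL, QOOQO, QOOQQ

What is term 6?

QOQLO

Advancing 2 positions from QOOQQ through QOOQQ → QOQLL reaches term 6.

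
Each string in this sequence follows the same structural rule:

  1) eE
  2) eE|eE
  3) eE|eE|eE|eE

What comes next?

Each string is two copies of the previous one joined by '|'.
One more doubling of eE|eE|eE|eE gives the answer.

eE|eE|eE|eE|eE|eE|eE|eE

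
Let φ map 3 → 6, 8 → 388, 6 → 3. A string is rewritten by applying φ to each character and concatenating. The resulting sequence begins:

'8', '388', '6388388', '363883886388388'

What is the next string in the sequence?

6363883886388388363883886388388

Applying the rule to each of the 15 symbols of 363883886388388 gives the pieces 6 3 6 388 388 6 388 388 3 6 388 388 6 388 388, which concatenate to the answer.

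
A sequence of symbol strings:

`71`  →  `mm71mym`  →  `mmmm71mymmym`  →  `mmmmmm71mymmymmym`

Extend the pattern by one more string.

s(k+1) = mm·s(k)·mym, so each term gains mm as a prefix and mym as a suffix.
So the next term is mm·mmmmmm71mymmymmym·mym.

mmmmmmmm71mymmymmymmym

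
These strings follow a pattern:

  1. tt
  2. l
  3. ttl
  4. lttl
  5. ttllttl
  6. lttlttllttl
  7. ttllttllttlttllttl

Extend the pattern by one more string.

lttlttllttlttllttllttlttllttl

This is a Fibonacci-style word recurrence s(k) = s(k−2)·s(k−1): e.g. tt·l = ttl.
So term 8 is lttlttllttl·ttllttllttlttllttl.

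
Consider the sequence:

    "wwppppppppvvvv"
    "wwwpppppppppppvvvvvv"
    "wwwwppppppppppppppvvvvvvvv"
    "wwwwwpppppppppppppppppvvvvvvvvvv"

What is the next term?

Each string has the form w^{n} p^{3n+2} v^{2n}, where the shown terms are n = 2, 3, 4, 5.
Setting n = 6 gives 6, 20, 12 characters in each block.

wwwwwwppppppppppppppppppppvvvvvvvvvvvv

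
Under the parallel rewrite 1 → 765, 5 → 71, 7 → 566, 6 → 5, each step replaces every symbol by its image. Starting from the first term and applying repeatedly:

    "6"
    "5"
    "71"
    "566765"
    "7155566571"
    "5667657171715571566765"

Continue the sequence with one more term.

715556657156676556676556676571715667657155566571

Applying the rule to each of the 22 symbols of 5667657171715571566765 gives the pieces 71 5 5 566 5 71 566 765 566 765 566 765 71 71 566 765 71 5 5 566 5 71, which concatenate to the answer.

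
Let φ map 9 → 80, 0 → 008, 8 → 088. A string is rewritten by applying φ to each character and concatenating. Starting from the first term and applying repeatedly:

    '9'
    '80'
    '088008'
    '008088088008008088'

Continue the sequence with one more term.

Replace each of the 18 characters of 008088088008008088 in place — 008 008 088 008 088 088 008 088 088 008 008 088 008 008 088 008 088 088 — and concatenate.

008008088008088088008088088008008088008008088008088088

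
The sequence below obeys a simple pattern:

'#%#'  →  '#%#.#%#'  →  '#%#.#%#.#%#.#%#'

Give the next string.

#%#.#%#.#%#.#%#.#%#.#%#.#%#.#%#

Every step duplicates the string with '.' between the halves.
So the next term is two copies of #%#.#%#.#%#.#%# with '.' between the halves.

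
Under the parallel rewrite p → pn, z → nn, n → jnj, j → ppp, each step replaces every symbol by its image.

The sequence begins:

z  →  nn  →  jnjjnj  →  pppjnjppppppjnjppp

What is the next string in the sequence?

Replace each of the 18 characters of pppjnjppppppjnjppp in place — pn pn pn ppp jnj ppp pn pn pn pn pn pn ppp jnj ppp pn pn pn — and concatenate.

pnpnpnpppjnjppppnpnpnpnpnpnpppjnjppppnpnpn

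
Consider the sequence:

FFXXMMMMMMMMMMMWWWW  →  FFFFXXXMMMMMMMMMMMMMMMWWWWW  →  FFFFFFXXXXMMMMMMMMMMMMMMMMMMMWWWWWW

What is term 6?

FFFFFFFFFFFFXXXXXXXMMMMMMMMMMMMMMMMMMMMMMMMMMMMMMMWWWWWWWWW

Each string has the form F^{2n-2} X^{n} M^{4n+3} W^{n+2}, where the shown terms are n = 2, 3, 4.
At n = 7 the blocks have lengths 12, 7, 31, 9.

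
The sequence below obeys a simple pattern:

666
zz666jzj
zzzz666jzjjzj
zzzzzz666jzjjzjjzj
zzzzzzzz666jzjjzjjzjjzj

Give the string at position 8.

zzzzzzzzzzzzzz666jzjjzjjzjjzjjzjjzjjzj

s(k+1) = zz·s(k)·jzj, so each term gains zz as a prefix and jzj as a suffix.
From zzzzzzzz666jzjjzjjzjjzj, 3 further steps: zzzzzzzz666jzjjzjjzjjzj → zzzzzzzzzz666jzjjzjjzjjzjjzj → zzzzzzzzzzzz666jzjjzjjzjjzjjzjjzj → (answer).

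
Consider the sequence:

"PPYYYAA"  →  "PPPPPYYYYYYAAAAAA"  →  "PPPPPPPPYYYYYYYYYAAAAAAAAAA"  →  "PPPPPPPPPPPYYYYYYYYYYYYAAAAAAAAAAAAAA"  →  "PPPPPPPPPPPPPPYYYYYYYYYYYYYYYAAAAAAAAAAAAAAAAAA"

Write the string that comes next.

PPPPPPPPPPPPPPPPPYYYYYYYYYYYYYYYYYYAAAAAAAAAAAAAAAAAAAAAA

Term n consists of 3n-1 P's, followed by 3n Y's, followed by 4n-2 A's (n = 1, 2, …).
At n = 6 the blocks have lengths 17, 18, 22.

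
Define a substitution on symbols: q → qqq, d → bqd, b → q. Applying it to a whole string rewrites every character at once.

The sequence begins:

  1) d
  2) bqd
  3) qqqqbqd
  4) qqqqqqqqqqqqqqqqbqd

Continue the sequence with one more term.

Applying the rule to each of the 19 symbols of qqqqqqqqqqqqqqqqbqd gives the pieces qqq qqq qqq qqq qqq qqq qqq qqq qqq qqq qqq qqq qqq qqq qqq qqq q qqq bqd, which concatenate to the answer.

qqqqqqqqqqqqqqqqqqqqqqqqqqqqqqqqqqqqqqqqqqqqqqqqqqqqbqd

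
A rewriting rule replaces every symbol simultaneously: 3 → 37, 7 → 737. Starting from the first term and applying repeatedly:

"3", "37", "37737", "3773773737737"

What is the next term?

Rewriting the 13 symbols of 3773773737737 one by one yields 37 737 737 37 737 737 37 737 37 737 737 37 737; concatenated:

3773773737737737377373773773737737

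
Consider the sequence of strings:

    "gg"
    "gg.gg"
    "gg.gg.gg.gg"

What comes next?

gg.gg.gg.gg.gg.gg.gg.gg

s(k+1) = s(k)·.·s(k) — each term doubles the last with '.' between the halves.
So the next term is two copies of gg.gg.gg.gg with '.' between the halves.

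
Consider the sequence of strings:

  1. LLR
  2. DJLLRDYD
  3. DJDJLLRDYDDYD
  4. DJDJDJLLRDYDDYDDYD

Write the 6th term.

Every step adds DJ to the front and DYD to the end of the previous string.
From DJDJDJLLRDYDDYDDYD, 2 further steps: DJDJDJLLRDYDDYDDYD → DJDJDJDJLLRDYDDYDDYDDYD → (answer).

DJDJDJDJDJLLRDYDDYDDYDDYDDYD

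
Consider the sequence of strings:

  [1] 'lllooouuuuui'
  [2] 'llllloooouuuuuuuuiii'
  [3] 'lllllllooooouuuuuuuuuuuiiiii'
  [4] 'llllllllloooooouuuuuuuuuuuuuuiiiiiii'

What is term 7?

Term n consists of 2n+1 l's, followed by n+2 o's, followed by 3n+2 u's, followed by 2n-1 i's (n = 1, 2, …).
Setting n = 7 gives 15, 9, 23, 13 characters in each block.

lllllllllllllllooooooooouuuuuuuuuuuuuuuuuuuuuuuiiiiiiiiiiiii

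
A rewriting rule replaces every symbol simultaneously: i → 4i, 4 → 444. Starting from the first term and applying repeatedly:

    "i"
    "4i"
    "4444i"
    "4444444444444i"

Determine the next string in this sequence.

4444444444444444444444444444444444444444i

Applying the rule to each of the 14 symbols of 4444444444444i gives the pieces 444 444 444 444 444 444 444 444 444 444 444 444 444 4i, which concatenate to the answer.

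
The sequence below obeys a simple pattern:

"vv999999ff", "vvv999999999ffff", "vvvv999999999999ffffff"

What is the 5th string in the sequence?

vvvvvv999999999999999999ffffffffff

Each string has the form v^{n+1} 9^{3n+3} f^{2n} (n = 1, 2, …).
For term 5, n = 5, so the run lengths are 6, 18, 10.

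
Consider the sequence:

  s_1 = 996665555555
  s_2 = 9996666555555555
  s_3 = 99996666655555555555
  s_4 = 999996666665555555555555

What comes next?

Term n consists of n-1 9's, followed by n 6's, followed by 2n+1 5's, where the shown terms are n = 3, 4, 5, 6.
At n = 7 the blocks have lengths 6, 7, 15.

9999996666666555555555555555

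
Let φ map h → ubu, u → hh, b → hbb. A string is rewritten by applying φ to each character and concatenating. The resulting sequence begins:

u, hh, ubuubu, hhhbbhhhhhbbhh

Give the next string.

ubuubuubuhbbhbbubuubuubuubuubuhbbhbbubuubu

Replace each of the 14 characters of hhhbbhhhhhbbhh in place — ubu ubu ubu hbb hbb ubu ubu ubu ubu ubu hbb hbb ubu ubu — and concatenate.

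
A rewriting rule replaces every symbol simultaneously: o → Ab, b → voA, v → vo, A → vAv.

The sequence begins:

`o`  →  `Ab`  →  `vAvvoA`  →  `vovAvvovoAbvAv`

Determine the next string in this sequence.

Rewriting the 14 symbols of vovAvvovoAbvAv one by one yields vo Ab vo vAv vo vo Ab vo Ab vAv voA vo vAv vo; concatenated:

voAbvovAvvovoAbvoAbvAvvoAvovAvvo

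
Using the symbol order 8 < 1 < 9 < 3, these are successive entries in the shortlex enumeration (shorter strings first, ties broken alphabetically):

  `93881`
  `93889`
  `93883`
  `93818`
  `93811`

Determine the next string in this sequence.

93819

The successor of 93811 increments the rightmost position that isn't already 3 and resets every position after it to 8.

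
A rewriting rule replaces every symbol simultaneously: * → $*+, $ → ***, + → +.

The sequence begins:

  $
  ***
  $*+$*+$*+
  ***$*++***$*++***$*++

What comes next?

Rewriting the 21 symbols of ***$*++***$*++***$*++ one by one yields $*+ $*+ $*+ *** $*+ + + $*+ $*+ $*+ *** $*+ + + $*+ $*+ $*+ *** $*+ + +; concatenated:

$*+$*+$*+***$*+++$*+$*+$*+***$*+++$*+$*+$*+***$*+++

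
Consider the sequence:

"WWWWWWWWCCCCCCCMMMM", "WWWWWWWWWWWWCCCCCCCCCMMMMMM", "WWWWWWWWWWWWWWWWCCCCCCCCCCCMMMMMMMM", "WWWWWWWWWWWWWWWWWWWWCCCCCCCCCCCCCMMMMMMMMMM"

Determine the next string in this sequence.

WWWWWWWWWWWWWWWWWWWWWWWWCCCCCCCCCCCCCCCMMMMMMMMMMMM

Reading off run lengths: W runs 8, 12, 16, 20; C runs 7, 9, 11, 13; M runs 4, 6, 8, 10 — each is linear in n, where the shown terms are n = 2, 3, 4, 5.
Setting n = 6 gives 24, 15, 12 characters in each block.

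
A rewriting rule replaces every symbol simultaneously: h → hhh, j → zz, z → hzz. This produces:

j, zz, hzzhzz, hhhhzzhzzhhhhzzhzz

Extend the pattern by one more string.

Applying the rule to each of the 18 symbols of hhhhzzhzzhhhhzzhzz gives the pieces hhh hhh hhh hhh hzz hzz hhh hzz hzz hhh hhh hhh hhh hzz hzz hhh hzz hzz, which concatenate to the answer.

hhhhhhhhhhhhhzzhzzhhhhzzhzzhhhhhhhhhhhhhzzhzzhhhhzzhzz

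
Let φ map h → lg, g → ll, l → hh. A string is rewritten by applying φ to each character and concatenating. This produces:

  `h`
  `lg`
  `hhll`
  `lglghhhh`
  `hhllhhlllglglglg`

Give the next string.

lglghhhhlglghhhhhhllhhllhhllhhll

Applying the rule to each of the 16 symbols of hhllhhlllglglglg gives the pieces lg lg hh hh lg lg hh hh hh ll hh ll hh ll hh ll, which concatenate to the answer.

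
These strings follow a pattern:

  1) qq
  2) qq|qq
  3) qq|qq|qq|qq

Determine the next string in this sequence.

Each string is two copies of the previous one joined by '|'.
Doubling qq|qq|qq|qq with '|' between the halves:

qq|qq|qq|qq|qq|qq|qq|qq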